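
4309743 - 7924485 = -3614742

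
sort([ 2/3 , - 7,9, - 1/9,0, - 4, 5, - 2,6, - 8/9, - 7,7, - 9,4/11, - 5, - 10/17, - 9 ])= [ - 9, - 9, - 7, -7, - 5, - 4 , - 2, - 8/9, - 10/17, - 1/9,0, 4/11,2/3,5,6,7,9 ] 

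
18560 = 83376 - 64816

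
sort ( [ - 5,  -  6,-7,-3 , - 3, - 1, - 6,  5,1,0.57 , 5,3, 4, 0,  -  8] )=[ - 8, - 7 ,- 6, - 6,-5,  -  3,-3 ,-1  ,  0,0.57,1, 3,4,5 , 5] 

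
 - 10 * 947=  - 9470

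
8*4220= 33760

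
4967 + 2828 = 7795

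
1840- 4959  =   - 3119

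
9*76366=687294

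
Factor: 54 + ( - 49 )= 5  =  5^1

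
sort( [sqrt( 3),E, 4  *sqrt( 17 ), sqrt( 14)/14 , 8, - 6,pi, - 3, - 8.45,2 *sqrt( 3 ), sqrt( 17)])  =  [ - 8.45, - 6, - 3,sqrt( 14)/14,  sqrt ( 3), E, pi, 2*sqrt(3),sqrt (17 ),8,4*sqrt( 17)] 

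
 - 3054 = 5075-8129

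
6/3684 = 1/614 = 0.00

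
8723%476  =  155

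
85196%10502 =1180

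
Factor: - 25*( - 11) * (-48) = -2^4*3^1*5^2*11^1 = -13200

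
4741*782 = 3707462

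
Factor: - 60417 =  - 3^2*7^2*137^1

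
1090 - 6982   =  -5892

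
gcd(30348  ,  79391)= 1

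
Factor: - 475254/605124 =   -  677/862 = - 2^ ( - 1)*431^( - 1)*677^1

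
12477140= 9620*1297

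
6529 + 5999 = 12528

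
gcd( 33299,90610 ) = 1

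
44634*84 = 3749256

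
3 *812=2436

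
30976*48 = 1486848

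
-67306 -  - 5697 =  - 61609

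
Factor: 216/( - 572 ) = -2^1*3^3*11^(-1)*13^( - 1)=- 54/143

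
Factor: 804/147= 268/49  =  2^2*7^ ( - 2 )*67^1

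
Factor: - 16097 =- 16097^1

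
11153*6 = 66918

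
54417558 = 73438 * 741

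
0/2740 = 0 = 0.00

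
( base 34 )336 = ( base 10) 3576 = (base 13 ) 1821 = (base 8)6770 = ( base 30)3T6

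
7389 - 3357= 4032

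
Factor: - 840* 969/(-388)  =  2^1*3^2*5^1*7^1*17^1*19^1*97^( - 1 ) = 203490/97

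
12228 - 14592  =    -  2364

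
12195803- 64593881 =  - 52398078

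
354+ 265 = 619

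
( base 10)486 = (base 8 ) 746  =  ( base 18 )190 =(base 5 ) 3421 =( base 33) eo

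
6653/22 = 6653/22 = 302.41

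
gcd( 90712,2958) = 986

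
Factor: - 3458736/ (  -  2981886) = 2^3 *3^1*53^( - 1 ) * 9377^ (-1) * 24019^1=576456/496981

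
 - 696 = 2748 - 3444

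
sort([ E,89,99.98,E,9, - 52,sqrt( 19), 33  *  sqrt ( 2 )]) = [ - 52,E , E, sqrt( 19), 9,33 *sqrt( 2 ),89,99.98]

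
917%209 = 81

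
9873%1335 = 528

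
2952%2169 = 783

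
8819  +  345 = 9164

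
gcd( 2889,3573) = 9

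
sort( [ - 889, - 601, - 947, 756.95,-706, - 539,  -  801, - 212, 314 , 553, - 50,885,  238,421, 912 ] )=[ - 947, - 889, - 801, -706, - 601,- 539, - 212, - 50,238, 314,421, 553, 756.95,885,912 ]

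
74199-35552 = 38647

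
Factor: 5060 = 2^2*5^1*11^1*23^1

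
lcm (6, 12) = 12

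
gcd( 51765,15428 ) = 203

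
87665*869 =76180885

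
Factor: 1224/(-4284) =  - 2/7 = - 2^1*7^( - 1)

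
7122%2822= 1478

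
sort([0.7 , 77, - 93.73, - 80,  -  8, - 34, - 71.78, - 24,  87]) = [ - 93.73 ,-80, - 71.78 , - 34, - 24, - 8 , 0.7,77,87]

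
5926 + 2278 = 8204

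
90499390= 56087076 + 34412314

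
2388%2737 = 2388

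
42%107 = 42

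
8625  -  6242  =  2383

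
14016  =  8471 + 5545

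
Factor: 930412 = 2^2*7^2*47^1*101^1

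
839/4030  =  839/4030 =0.21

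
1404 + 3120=4524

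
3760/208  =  235/13 =18.08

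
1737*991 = 1721367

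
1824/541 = 3 + 201/541=3.37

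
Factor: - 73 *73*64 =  - 341056 = -2^6 * 73^2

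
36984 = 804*46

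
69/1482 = 23/494 = 0.05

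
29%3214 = 29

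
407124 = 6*67854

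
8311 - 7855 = 456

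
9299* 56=520744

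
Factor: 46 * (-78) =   -  3588 = - 2^2 * 3^1* 13^1*23^1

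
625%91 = 79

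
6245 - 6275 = -30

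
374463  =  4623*81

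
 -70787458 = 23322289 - 94109747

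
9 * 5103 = 45927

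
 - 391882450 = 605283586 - 997166036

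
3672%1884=1788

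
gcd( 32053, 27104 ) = 7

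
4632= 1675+2957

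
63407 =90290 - 26883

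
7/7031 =7/7031 =0.00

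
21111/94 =21111/94 =224.59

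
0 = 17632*0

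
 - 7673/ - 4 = 7673/4  =  1918.25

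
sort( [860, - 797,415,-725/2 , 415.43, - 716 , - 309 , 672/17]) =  [ - 797, - 716,-725/2, - 309,672/17, 415 , 415.43,860] 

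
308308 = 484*637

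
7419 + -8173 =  - 754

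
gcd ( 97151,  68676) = 1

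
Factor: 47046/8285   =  2^1*3^1*5^(-1)*1657^( - 1)*7841^1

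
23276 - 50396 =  - 27120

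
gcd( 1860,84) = 12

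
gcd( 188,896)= 4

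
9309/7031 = 1 +2278/7031 = 1.32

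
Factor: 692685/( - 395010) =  - 733/418 = - 2^( - 1 )*11^( - 1)*19^ ( - 1)*733^1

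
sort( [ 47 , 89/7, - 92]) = [ - 92,  89/7, 47 ]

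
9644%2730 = 1454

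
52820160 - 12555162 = 40264998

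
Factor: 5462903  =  359^1*15217^1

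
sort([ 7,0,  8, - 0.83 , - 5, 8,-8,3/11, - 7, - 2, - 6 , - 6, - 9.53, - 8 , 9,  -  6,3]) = [ - 9.53 , - 8, - 8, - 7, - 6, - 6,-6, - 5, - 2, - 0.83,0,3/11,  3,7, 8, 8, 9 ] 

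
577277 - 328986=248291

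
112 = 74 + 38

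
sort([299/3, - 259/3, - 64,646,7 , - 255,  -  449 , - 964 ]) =[ - 964,-449, - 255, - 259/3,-64,7,299/3, 646 ]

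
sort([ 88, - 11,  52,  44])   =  [ - 11,44,52, 88 ]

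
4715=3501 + 1214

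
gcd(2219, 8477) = 7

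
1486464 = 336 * 4424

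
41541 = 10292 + 31249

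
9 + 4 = 13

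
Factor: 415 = 5^1*83^1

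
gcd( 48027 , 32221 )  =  7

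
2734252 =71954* 38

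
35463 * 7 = 248241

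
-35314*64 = -2260096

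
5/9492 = 5/9492 = 0.00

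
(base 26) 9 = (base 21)9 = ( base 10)9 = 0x9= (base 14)9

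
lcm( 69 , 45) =1035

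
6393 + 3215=9608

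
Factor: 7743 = 3^1* 29^1 * 89^1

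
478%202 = 74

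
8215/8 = 1026+7/8 = 1026.88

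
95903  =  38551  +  57352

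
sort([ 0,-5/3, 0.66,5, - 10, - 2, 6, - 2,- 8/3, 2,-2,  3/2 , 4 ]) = [ - 10, - 8/3, - 2,-2, - 2, - 5/3,0, 0.66, 3/2, 2, 4, 5, 6 ] 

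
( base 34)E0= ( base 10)476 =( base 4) 13130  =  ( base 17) 1b0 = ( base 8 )734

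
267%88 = 3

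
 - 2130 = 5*( - 426)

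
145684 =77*1892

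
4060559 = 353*11503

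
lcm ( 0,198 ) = 0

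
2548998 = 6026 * 423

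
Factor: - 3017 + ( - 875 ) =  - 3892=- 2^2* 7^1*139^1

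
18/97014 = 3/16169=0.00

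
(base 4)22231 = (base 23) 16i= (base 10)685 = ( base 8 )1255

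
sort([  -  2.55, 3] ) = [-2.55,3 ] 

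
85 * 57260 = 4867100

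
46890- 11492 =35398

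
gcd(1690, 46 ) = 2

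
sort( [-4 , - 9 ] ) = [ - 9, - 4 ] 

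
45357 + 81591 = 126948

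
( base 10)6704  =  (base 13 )3089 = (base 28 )8fc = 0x1A30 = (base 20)GF4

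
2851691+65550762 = 68402453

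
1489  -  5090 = - 3601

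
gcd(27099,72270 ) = 9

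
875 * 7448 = 6517000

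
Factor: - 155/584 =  - 2^( - 3 )*5^1 * 31^1*73^( - 1)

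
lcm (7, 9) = 63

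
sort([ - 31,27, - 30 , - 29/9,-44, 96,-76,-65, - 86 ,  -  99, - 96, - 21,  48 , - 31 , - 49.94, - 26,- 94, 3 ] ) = [ -99, - 96,-94, - 86, - 76, - 65, - 49.94, - 44,-31, - 31, - 30, - 26 ,-21 , - 29/9,  3,27 , 48,96]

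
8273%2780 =2713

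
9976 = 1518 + 8458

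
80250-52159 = 28091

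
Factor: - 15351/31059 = - 3^( - 1)*29^( - 1)*43^1 =- 43/87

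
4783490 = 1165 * 4106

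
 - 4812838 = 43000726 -47813564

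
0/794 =0 = 0.00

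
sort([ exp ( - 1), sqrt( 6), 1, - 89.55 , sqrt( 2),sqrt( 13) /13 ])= [ - 89.55,  sqrt( 13)/13, exp( - 1), 1, sqrt(2), sqrt( 6)]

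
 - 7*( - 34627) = 242389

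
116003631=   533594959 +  - 417591328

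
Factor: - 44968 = -2^3*7^1 * 11^1 *73^1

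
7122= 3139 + 3983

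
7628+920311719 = 920319347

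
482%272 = 210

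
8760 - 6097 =2663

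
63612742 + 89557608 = 153170350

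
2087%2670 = 2087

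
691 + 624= 1315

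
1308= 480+828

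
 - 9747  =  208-9955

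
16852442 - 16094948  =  757494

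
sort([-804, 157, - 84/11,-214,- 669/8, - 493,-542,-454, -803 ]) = [-804, - 803, - 542, - 493, - 454, - 214, - 669/8 , - 84/11, 157] 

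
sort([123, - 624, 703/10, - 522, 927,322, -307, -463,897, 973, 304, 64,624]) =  [ - 624, - 522 , - 463 , - 307, 64,703/10,123, 304, 322,624,897,927,973]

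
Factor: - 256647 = - 3^1 *85549^1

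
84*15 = 1260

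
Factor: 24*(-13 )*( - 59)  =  2^3*3^1*13^1*59^1 = 18408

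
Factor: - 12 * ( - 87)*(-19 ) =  - 19836 = - 2^2*3^2 *19^1*29^1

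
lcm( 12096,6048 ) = 12096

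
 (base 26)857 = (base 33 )531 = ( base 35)4IF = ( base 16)15A9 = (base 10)5545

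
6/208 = 3/104 = 0.03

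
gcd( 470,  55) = 5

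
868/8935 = 868/8935 = 0.10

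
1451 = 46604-45153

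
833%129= 59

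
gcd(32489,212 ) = 53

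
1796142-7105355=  - 5309213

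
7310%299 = 134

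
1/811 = 1/811 = 0.00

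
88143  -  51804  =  36339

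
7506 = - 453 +7959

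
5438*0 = 0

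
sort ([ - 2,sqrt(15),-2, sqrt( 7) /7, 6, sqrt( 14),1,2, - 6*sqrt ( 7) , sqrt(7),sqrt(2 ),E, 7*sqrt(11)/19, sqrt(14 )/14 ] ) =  [ - 6*sqrt ( 7 ), - 2, - 2, sqrt(14) /14,sqrt(7 )/7,1, 7 * sqrt(11) /19,sqrt (2),2,sqrt (7 ),E , sqrt(14 ),sqrt( 15) , 6 ] 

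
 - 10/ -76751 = 10/76751 = 0.00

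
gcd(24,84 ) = 12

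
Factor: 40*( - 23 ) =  - 920 = - 2^3 * 5^1*23^1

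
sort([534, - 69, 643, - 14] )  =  [-69, - 14,534 , 643]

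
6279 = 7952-1673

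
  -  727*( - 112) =81424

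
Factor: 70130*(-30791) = -2^1*5^1 * 41^1*751^1*7013^1=-  2159372830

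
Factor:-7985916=  -  2^2*3^2*221831^1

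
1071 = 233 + 838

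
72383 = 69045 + 3338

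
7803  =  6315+1488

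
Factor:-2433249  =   - 3^2*7^1*13^1 * 2971^1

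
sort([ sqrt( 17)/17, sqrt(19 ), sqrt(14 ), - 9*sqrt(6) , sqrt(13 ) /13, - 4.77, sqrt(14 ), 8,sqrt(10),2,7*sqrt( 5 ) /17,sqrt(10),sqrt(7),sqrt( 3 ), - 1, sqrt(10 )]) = [ - 9*sqrt(6), - 4.77, - 1,  sqrt(17)/17,sqrt (13 ) /13,7 * sqrt( 5)/17,  sqrt(3), 2,sqrt( 7),sqrt(10 ) , sqrt( 10),sqrt(10), sqrt(14),sqrt(14 ),sqrt( 19 ) , 8]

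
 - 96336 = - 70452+-25884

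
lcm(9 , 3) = 9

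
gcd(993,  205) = 1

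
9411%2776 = 1083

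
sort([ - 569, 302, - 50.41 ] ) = [- 569, - 50.41,  302 ]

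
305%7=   4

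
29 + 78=107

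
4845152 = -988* ( - 4904 ) 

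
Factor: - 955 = -5^1* 191^1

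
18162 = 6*3027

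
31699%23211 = 8488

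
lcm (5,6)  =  30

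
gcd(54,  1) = 1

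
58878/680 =86 + 199/340 = 86.59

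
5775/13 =444+3/13 = 444.23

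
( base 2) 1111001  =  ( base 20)61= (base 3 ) 11111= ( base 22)5b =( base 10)121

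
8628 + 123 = 8751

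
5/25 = 1/5 = 0.20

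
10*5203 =52030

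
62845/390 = 12569/78 = 161.14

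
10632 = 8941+1691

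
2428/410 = 5 + 189/205 = 5.92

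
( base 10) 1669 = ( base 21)3GA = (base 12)b71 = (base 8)3205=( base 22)39j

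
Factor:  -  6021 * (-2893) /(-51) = -3^2* 11^1*17^(- 1) * 223^1*263^1 = -  5806251/17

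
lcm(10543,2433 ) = 31629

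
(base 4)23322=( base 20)1i2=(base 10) 762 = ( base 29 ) Q8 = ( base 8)1372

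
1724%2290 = 1724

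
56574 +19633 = 76207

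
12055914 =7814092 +4241822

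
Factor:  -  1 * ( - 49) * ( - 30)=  - 2^1 * 3^1*5^1*7^2 =- 1470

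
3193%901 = 490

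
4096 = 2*2048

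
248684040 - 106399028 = 142285012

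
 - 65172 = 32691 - 97863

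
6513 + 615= 7128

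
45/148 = 45/148 =0.30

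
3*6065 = 18195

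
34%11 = 1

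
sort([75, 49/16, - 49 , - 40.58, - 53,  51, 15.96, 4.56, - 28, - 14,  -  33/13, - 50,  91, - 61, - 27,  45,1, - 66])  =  [ - 66,-61, - 53, -50,-49, - 40.58, - 28, - 27, - 14,-33/13, 1,49/16,4.56,15.96,  45,  51,75, 91 ]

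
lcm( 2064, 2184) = 187824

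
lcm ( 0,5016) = 0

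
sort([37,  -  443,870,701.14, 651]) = [ - 443,37,651, 701.14,870]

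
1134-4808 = - 3674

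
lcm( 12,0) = 0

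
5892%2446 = 1000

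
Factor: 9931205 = 5^1 * 19^1*107^1*977^1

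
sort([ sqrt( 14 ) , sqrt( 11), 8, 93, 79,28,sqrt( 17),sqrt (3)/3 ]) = [ sqrt(3)/3 , sqrt ( 11), sqrt( 14),sqrt( 17 ),  8,28,  79,93] 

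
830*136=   112880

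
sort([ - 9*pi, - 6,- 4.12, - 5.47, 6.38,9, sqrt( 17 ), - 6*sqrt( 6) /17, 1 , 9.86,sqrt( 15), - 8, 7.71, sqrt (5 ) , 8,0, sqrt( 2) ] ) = [ - 9*pi, - 8, - 6, - 5.47, - 4.12, - 6 * sqrt( 6)/17,0,  1, sqrt( 2),sqrt( 5 ),sqrt(15), sqrt( 17),6.38,7.71, 8 , 9, 9.86]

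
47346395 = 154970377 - 107623982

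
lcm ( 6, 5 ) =30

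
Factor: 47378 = 2^1*23689^1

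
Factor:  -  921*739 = -3^1 * 307^1*739^1=-680619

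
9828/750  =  13  +  13/125 = 13.10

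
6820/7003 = 6820/7003 = 0.97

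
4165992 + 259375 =4425367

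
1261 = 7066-5805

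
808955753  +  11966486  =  820922239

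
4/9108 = 1/2277=0.00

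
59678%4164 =1382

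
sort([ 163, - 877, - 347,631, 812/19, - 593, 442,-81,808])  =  [ - 877 ,-593,  -  347, - 81,812/19,  163,442,631, 808 ] 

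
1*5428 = 5428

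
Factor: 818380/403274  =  830/409 =2^1*5^1*83^1*409^(-1) 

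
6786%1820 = 1326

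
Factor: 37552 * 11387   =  2^4*59^1*193^1*2347^1  =  427604624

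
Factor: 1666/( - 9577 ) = - 2^1*7^2 * 17^1*61^ ( - 1 )*157^( -1 ) 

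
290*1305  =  378450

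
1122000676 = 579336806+542663870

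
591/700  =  591/700 =0.84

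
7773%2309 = 846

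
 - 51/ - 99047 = 51/99047 = 0.00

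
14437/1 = 14437 =14437.00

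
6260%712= 564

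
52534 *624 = 32781216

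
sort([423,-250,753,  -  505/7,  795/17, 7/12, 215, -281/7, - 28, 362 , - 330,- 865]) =[  -  865 , - 330,  -  250, - 505/7, - 281/7, - 28, 7/12 , 795/17, 215,  362,423,753]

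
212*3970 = 841640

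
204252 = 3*68084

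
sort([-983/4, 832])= [ - 983/4, 832]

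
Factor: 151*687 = 3^1 * 151^1*229^1 = 103737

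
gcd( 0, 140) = 140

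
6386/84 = 3193/42 = 76.02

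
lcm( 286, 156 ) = 1716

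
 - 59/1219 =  - 59/1219 = - 0.05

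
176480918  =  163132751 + 13348167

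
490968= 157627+333341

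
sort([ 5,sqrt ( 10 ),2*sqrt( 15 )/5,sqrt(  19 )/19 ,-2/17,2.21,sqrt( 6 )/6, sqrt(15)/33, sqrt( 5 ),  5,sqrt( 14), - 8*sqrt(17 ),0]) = [  -  8*sqrt(17), - 2/17,0,sqrt ( 15 ) /33,sqrt( 19 )/19,sqrt(6 )/6, 2*sqrt(15)/5,2.21, sqrt( 5),sqrt( 10 ), sqrt ( 14),5,5 ] 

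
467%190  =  87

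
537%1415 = 537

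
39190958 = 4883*8026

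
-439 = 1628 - 2067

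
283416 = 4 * 70854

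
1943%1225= 718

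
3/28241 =3/28241 =0.00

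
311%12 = 11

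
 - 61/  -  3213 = 61/3213  =  0.02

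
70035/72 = 972 + 17/24 = 972.71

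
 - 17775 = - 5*3555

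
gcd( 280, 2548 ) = 28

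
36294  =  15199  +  21095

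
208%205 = 3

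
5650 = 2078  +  3572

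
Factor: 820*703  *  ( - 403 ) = -232313380 =- 2^2*5^1*13^1*19^1*31^1*37^1*41^1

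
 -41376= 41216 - 82592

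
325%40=5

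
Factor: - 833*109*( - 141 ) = 3^1*7^2* 17^1*47^1 *109^1 = 12802377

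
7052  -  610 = 6442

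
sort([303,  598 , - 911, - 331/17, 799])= [-911, - 331/17, 303, 598, 799]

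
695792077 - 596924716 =98867361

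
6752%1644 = 176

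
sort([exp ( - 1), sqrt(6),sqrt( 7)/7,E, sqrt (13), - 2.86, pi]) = [ - 2.86,exp (-1), sqrt(7) /7,sqrt (6), E,pi, sqrt(13)]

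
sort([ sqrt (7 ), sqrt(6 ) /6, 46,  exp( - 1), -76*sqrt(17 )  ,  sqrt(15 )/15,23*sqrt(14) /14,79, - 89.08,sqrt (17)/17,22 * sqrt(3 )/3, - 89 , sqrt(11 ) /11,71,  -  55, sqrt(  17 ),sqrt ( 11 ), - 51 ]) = [ - 76 * sqrt( 17),-89.08,-89, - 55,  -  51,  sqrt(17)/17, sqrt (15 )/15,  sqrt(11)/11, exp(  -  1 ),sqrt(6)/6,sqrt(7 ),sqrt ( 11),sqrt(17 ),23*sqrt (14 ) /14,22 * sqrt( 3)/3, 46,71, 79 ]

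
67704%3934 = 826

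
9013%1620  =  913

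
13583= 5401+8182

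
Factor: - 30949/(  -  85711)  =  30949^1*85711^ ( - 1)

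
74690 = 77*970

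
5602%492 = 190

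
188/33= 188/33 = 5.70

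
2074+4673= 6747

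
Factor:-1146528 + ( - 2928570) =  - 2^1*3^1*679183^1 = - 4075098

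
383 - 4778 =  - 4395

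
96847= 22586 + 74261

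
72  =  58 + 14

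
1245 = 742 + 503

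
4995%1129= 479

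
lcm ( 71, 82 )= 5822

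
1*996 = 996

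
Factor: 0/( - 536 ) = 0  =  0^1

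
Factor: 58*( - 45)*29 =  - 2^1 * 3^2*5^1*29^2 = - 75690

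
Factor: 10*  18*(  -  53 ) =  - 2^2*3^2*5^1*53^1  =  - 9540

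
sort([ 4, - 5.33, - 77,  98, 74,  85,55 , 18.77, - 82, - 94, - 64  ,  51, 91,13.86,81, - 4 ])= [ - 94, - 82 ,- 77,-64,-5.33,-4,4, 13.86,18.77,51,55,  74,81, 85,91, 98]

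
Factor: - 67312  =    -  2^4 *7^1*601^1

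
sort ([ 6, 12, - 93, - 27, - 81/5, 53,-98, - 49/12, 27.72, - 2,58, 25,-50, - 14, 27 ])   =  [ - 98, - 93, - 50, - 27,  -  81/5, - 14,-49/12, - 2, 6,12, 25,27, 27.72, 53, 58]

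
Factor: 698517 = 3^3*41^1*631^1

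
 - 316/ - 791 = 316/791  =  0.40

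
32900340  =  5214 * 6310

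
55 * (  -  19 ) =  - 1045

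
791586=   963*822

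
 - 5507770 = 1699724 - 7207494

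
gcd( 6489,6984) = 9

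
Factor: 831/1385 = 3/5 = 3^1* 5^(- 1)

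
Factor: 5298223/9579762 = 2^( - 1) * 3^( - 3 )*7^2*19^(-1)*9337^(  -  1 )*108127^1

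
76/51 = 1  +  25/51 = 1.49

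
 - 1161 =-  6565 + 5404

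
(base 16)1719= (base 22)c4h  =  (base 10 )5913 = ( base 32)5OP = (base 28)7f5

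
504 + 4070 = 4574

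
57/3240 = 19/1080  =  0.02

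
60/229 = 60/229  =  0.26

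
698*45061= 31452578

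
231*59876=13831356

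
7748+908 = 8656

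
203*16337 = 3316411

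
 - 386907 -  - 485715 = 98808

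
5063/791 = 5063/791 = 6.40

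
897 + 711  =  1608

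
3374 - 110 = 3264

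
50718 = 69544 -18826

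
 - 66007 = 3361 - 69368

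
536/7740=134/1935 = 0.07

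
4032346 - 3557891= 474455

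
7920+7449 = 15369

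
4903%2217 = 469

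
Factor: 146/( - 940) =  -2^(  -  1 )*5^(-1)*47^( - 1)* 73^1 = - 73/470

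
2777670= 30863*90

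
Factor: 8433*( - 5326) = -44914158 = -2^1*3^2 * 937^1 * 2663^1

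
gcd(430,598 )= 2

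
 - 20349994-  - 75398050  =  55048056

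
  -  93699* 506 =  - 47411694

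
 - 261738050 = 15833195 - 277571245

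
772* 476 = 367472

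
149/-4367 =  -149/4367 = -0.03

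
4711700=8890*530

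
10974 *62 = 680388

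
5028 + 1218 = 6246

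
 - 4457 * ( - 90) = 401130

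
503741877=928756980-425015103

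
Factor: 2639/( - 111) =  -3^( - 1)*7^1*13^1*29^1*37^( - 1 )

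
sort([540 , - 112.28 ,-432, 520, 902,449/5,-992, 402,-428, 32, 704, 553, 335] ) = [ - 992, - 432, - 428,-112.28,32, 449/5,335,402,  520, 540, 553,704, 902 ]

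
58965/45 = 1310 + 1/3 = 1310.33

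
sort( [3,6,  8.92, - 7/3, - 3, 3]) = [ - 3, - 7/3,3,3,6, 8.92] 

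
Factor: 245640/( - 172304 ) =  - 2^( - 1)*3^1*5^1 * 11^( - 2 ) * 23^1 = -  345/242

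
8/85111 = 8/85111= 0.00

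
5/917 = 5/917 = 0.01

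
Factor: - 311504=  - 2^4*19469^1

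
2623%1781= 842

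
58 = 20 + 38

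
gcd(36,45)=9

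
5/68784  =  5/68784 =0.00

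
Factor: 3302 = 2^1 * 13^1*127^1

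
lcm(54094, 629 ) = 54094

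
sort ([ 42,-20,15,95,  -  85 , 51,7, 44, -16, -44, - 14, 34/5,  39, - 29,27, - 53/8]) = [-85,- 44, - 29, - 20, - 16, - 14, - 53/8,34/5,7,15 , 27,  39, 42,  44, 51,95] 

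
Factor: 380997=3^3 * 103^1 * 137^1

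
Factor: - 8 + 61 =53 = 53^1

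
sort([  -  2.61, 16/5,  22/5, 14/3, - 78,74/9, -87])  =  [  -  87, - 78 ,-2.61, 16/5,22/5, 14/3,74/9] 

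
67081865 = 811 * 82715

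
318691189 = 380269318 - 61578129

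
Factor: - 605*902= -545710  =  -2^1* 5^1*11^3 *41^1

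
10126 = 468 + 9658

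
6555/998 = 6+567/998 = 6.57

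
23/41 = 23/41= 0.56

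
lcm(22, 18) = 198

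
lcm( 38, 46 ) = 874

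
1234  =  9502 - 8268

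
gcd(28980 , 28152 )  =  828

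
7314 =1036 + 6278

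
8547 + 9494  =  18041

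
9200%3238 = 2724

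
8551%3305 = 1941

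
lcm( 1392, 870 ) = 6960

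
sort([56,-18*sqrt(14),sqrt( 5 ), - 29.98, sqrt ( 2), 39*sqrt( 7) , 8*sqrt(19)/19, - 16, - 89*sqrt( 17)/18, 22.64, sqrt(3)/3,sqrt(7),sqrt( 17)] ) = [ - 18 * sqrt( 14),- 29.98, - 89*sqrt(17)/18, - 16, sqrt(3) /3,sqrt( 2 ), 8*sqrt( 19)/19 , sqrt(  5 ) , sqrt (7), sqrt( 17), 22.64,56,39*sqrt(7)] 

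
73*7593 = 554289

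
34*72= 2448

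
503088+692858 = 1195946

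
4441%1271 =628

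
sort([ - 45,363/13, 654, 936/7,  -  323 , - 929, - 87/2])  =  [ - 929,-323, - 45,-87/2,363/13, 936/7, 654]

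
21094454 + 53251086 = 74345540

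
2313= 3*771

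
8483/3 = 2827  +  2/3 = 2827.67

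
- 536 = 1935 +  - 2471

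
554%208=138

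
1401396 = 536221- - 865175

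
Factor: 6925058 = 2^1*  7^1*494647^1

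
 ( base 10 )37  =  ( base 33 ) 14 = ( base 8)45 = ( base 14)29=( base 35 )12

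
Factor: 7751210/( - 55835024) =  - 2^(-3 )*5^1 *7^( - 1 )*498527^( - 1 ) *775121^1 = -  3875605/27917512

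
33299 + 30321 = 63620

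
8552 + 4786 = 13338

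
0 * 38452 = 0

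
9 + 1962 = 1971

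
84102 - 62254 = 21848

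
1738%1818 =1738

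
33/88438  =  33/88438 = 0.00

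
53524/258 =207 +59/129 =207.46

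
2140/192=535/48=11.15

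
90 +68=158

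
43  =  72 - 29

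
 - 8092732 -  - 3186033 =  - 4906699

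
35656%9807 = 6235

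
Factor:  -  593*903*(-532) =284874828  =  2^2 *3^1 * 7^2*19^1*43^1 * 593^1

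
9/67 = 9/67 = 0.13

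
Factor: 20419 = 7^1*2917^1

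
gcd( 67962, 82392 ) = 6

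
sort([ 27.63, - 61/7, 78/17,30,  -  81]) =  [ -81, - 61/7, 78/17 , 27.63, 30] 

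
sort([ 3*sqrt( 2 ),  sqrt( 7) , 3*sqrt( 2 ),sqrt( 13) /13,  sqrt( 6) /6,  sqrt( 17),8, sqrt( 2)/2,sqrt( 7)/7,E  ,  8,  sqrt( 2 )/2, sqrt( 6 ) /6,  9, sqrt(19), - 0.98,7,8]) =[ - 0.98, sqrt(13)/13,sqrt(7 ) /7,sqrt( 6 )/6,  sqrt( 6 ) /6,sqrt ( 2 )/2,  sqrt( 2)/2,sqrt( 7 ),E,sqrt( 17 ),3*sqrt( 2) , 3*sqrt( 2), sqrt ( 19), 7, 8,8, 8,9 ] 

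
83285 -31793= 51492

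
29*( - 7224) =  - 209496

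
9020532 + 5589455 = 14609987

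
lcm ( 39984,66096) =3238704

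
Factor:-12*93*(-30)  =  33480= 2^3*3^3*5^1*  31^1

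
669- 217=452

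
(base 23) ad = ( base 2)11110011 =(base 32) 7j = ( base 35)6x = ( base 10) 243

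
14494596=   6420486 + 8074110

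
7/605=7/605 = 0.01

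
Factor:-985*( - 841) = 828385  =  5^1 * 29^2 * 197^1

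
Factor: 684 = 2^2*3^2*19^1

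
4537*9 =40833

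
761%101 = 54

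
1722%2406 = 1722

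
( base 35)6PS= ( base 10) 8253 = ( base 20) 10cd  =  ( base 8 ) 20075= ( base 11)6223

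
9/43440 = 3/14480 = 0.00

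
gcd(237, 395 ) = 79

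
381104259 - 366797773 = 14306486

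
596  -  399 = 197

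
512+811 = 1323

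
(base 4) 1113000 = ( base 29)6i0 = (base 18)h36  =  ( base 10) 5568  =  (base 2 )1010111000000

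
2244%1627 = 617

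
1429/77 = 1429/77 = 18.56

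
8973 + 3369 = 12342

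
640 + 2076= 2716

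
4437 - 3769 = 668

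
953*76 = 72428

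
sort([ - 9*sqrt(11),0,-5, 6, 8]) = [ - 9 * sqrt ( 11), - 5, 0,6, 8] 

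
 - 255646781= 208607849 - 464254630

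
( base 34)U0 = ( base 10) 1020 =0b1111111100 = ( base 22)228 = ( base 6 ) 4420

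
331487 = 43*7709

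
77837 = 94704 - 16867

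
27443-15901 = 11542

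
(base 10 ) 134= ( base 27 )4q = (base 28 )4M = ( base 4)2012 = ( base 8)206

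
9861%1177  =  445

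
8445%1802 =1237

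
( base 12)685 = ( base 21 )23K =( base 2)1111000101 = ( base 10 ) 965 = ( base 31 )104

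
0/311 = 0  =  0.00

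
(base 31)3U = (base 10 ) 123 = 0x7B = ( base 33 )3O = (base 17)74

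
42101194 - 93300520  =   - 51199326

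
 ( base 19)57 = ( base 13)7b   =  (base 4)1212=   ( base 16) 66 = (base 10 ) 102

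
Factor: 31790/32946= 55/57= 3^( - 1) * 5^1*11^1*19^( - 1)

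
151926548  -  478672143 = -326745595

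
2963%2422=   541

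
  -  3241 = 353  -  3594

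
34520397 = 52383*659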